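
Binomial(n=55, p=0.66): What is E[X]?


E[X] = n*p = 55 * 0.66 = 36.3

36.3


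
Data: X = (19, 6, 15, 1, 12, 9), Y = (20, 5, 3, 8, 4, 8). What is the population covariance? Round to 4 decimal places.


Cov = (1/n)*sum((xi-xbar)(yi-ybar))
n = 6, xbar = 62/6 = 31/3 ≈ 10.333333, ybar = 48/6 = 8
sum((xi-xbar)(yi-ybar)) = 87
Cov = 87 / 6 = 14.5

14.5000


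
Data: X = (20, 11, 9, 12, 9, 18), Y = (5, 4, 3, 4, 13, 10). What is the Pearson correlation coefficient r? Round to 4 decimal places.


r = sum((xi-xbar)(yi-ybar)) / sqrt(sum((xi-xbar)^2) * sum((yi-ybar)^2))
n = 6, xbar = 79/6 ≈ 13.166667, ybar = 39/6 = 6.5
Sxy = sum((xi-xbar)(yi-ybar)) = 2.5
Sxx = sum((xi-xbar)^2) = 665/6 ≈ 110.833333
Syy = sum((yi-ybar)^2) = 81.5
sqrt(Sxx*Syy) ≈ 95.041658
r = Sxy / sqrt(Sxx*Syy) = 2.5 / 95.041658 ≈ 0.026304

0.0263


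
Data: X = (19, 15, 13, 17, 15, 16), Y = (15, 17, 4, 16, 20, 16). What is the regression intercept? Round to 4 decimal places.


a = ybar - b*xbar, where b = sum((xi-xbar)(yi-ybar)) / sum((xi-xbar)^2)
n = 6, xbar = 95/6 ≈ 15.833333, ybar = 88/6 = 44/3 ≈ 14.666667
Sxy = sum((xi-xbar)(yi-ybar)) = 80/3 ≈ 26.666667
Sxx = sum((xi-xbar)^2) = 125/6 ≈ 20.833333
b = Sxy / Sxx = 1.28
a = 14.666667 - 1.28 * 15.833333 = -5.6

-5.6000


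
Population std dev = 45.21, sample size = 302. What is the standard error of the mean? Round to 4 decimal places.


SE = sigma / sqrt(n)
sqrt(302) ≈ 17.378147
SE = 45.21 / 17.378147 ≈ 2.601543

2.6015


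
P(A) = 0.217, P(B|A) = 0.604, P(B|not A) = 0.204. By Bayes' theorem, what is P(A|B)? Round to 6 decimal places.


P(A|B) = P(B|A)*P(A) / P(B), P(B) = P(B|A)*P(A) + P(B|not A)*P(not A)
P(B|A)*P(A) = 0.604 * 0.217 = 0.131068
P(B|not A)*P(not A) = 0.204 * 0.783 = 0.159732
P(B) = 0.131068 + 0.159732 = 0.2908
P(A|B) = 0.131068 / 0.2908 ≈ 0.45071527

0.450715


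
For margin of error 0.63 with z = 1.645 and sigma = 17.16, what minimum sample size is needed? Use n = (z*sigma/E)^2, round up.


z*sigma/E = 1.645 * 17.16 / 0.63 = 6721/150 ≈ 44.806667
(z*sigma/E)^2 ≈ 2007.637378
round up: n = 2008

2008


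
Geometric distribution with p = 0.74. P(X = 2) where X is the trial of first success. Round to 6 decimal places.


P = (1-p)^(k-1) * p
(1-p)^(k-1) = 0.26^1 = 0.26
P = 0.26 * 0.74 = 0.1924

0.192400


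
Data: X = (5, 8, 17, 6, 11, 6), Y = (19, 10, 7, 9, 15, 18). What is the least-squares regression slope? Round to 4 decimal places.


b = sum((xi-xbar)(yi-ybar)) / sum((xi-xbar)^2)
n = 6, xbar = 53/6 ≈ 8.833333, ybar = 78/6 = 13
Sxy = sum((xi-xbar)(yi-ybar)) = -68
Sxx = sum((xi-xbar)^2) = 617/6 ≈ 102.833333
b = Sxy / Sxx = -408/617 ≈ -0.661264

-0.6613


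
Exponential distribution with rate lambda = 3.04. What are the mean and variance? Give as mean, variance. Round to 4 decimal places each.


mean = 1/lam, var = 1/lam^2
mean = 1 / 3.04 = 25/76 ≈ 0.328947
lam^2 = 3.04^2 = 9.2416
var = 1 / 9.2416 = 625/5776 ≈ 0.108206

0.3289, 0.1082


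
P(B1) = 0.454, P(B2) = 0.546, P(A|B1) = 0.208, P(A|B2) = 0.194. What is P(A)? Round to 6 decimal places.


P(A) = P(A|B1)*P(B1) + P(A|B2)*P(B2)
P(A|B1)*P(B1) = 0.208 * 0.454 = 0.094432
P(A|B2)*P(B2) = 0.194 * 0.546 = 0.105924
P(A) = 0.094432 + 0.105924 = 0.200356

0.200356


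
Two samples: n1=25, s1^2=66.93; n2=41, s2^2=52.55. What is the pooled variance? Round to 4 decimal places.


sp^2 = ((n1-1)*s1^2 + (n2-1)*s2^2)/(n1+n2-2)
(n1-1)*s1^2 = 24 * 66.93 = 1606.32
(n2-1)*s2^2 = 40 * 52.55 = 2102
numerator = 1606.32 + 2102 = 3708.32
n1+n2-2 = 64
sp^2 = 3708.32 / 64 = 57.9425

57.9425


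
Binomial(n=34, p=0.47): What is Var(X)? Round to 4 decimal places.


Var = n*p*(1-p) = 34 * 0.47 * 0.53 = 8.4694

8.4694


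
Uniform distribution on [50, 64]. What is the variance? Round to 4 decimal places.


Var = (b-a)^2 / 12
(b-a)^2 = (64 - 50)^2 = 196
Var = 196/12 ≈ 16.333333

16.3333


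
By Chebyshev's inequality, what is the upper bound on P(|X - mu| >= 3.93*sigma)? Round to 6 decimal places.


P <= 1/k^2
k^2 = 3.93^2 = 15.4449
1/k^2 = 1 / 15.4449 ≈ 0.06474629

0.064746


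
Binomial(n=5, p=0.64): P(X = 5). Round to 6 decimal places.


P = C(n,k) * p^k * (1-p)^(n-k)
C(5,5) = 1
p^k = 0.64^5 ≈ 0.1073742
(1-p)^(n-k) = 0.36^0 = 1
P = 1 * 0.1073742 * 1 ≈ 0.107374

0.107374


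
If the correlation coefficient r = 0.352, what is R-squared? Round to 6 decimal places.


R^2 = r^2 = (0.352)^2 = 0.123904

0.123904


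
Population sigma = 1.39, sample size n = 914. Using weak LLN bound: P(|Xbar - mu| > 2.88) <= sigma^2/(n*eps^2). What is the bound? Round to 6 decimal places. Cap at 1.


bound = min(1, sigma^2/(n*eps^2))
sigma^2 = 1.39^2 = 1.9321
n*eps^2 = 914 * 2.88^2 = 914 * 8.2944 = 7581.0816
sigma^2/(n*eps^2) = 1.9321 / 7581.0816 ≈ 0.00025486

0.000255


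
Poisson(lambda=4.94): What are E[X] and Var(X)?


E[X] = Var(X) = lambda = 4.94

4.94, 4.94


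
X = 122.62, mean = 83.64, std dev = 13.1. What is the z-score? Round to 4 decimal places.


z = (X - mu) / sigma
X - mu = 122.62 - 83.64 = 38.98
z = 38.98 / 13.1 = 1949/655 ≈ 2.975573

2.9756


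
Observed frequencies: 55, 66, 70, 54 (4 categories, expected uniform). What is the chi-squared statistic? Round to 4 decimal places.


chi2 = sum((O-E)^2/E), E = total/4
total = 245, E = 245/4 = 61.25
(55 - 61.25)^2 / 61.25 = 39.0625 / 61.25 = 125/196 ≈ 0.637755
(66 - 61.25)^2 / 61.25 = 22.5625 / 61.25 = 361/980 ≈ 0.368367
(70 - 61.25)^2 / 61.25 = 76.5625 / 61.25 = 1.25
(54 - 61.25)^2 / 61.25 = 52.5625 / 61.25 = 841/980 ≈ 0.858163
chi2 = 109/35 ≈ 3.114286

3.1143


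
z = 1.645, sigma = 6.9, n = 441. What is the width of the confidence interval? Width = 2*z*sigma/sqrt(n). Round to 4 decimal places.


width = 2*z*sigma/sqrt(n)
2*z*sigma = 2 * 1.645 * 6.9 = 22.701
sqrt(441) = 21
width = 22.701 / 21 = 1.081

1.0810


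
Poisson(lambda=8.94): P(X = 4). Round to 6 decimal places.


P = e^(-lam) * lam^k / k!
e^(-8.94) ≈ 0.0001310410
lam^k = 8.94^4 ≈ 6387.781837
k! = 4! = 24
P = 0.0001310410 * 6387.781837 / 24 ≈ 0.034878

0.034878


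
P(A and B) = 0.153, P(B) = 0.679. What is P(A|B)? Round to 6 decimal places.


P(A|B) = P(A and B) / P(B) = 0.153 / 0.679 = 153/679 ≈ 0.22533137

0.225331


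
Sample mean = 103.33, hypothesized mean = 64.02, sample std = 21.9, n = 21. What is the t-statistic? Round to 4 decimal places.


t = (xbar - mu0) / (s/sqrt(n))
xbar - mu0 = 103.33 - 64.02 = 39.31
sqrt(21) ≈ 4.58257569
s/sqrt(n) = 21.9 / 4.58257569 ≈ 4.77897180
t = 39.31 / 4.77897180 ≈ 8.225619

8.2256


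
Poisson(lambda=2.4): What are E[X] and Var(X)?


E[X] = Var(X) = lambda = 2.4

2.4, 2.4


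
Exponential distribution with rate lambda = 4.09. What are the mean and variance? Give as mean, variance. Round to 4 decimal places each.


mean = 1/lam, var = 1/lam^2
mean = 1 / 4.09 = 100/409 ≈ 0.244499
lam^2 = 4.09^2 = 16.7281
var = 1 / 16.7281 ≈ 0.059780

0.2445, 0.0598


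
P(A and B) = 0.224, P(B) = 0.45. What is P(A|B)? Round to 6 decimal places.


P(A|B) = P(A and B) / P(B) = 0.224 / 0.45 = 112/225 ≈ 0.49777778

0.497778


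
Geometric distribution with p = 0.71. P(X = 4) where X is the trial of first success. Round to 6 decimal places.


P = (1-p)^(k-1) * p
(1-p)^(k-1) = 0.29^3 = 0.024389
P = 0.024389 * 0.71 = 0.01731619

0.017316


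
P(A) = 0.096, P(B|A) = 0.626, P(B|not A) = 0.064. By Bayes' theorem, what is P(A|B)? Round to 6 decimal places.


P(A|B) = P(B|A)*P(A) / P(B), P(B) = P(B|A)*P(A) + P(B|not A)*P(not A)
P(B|A)*P(A) = 0.626 * 0.096 = 0.060096
P(B|not A)*P(not A) = 0.064 * 0.904 = 0.057856
P(B) = 0.060096 + 0.057856 = 0.117952
P(A|B) = 0.060096 / 0.117952 = 939/1843 ≈ 0.50949539

0.509495


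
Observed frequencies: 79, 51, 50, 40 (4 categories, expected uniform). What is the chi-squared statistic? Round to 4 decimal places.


chi2 = sum((O-E)^2/E), E = total/4
total = 220, E = 220/4 = 55
(79 - 55)^2 / 55 = 576 / 55 = 576/55 ≈ 10.472727
(51 - 55)^2 / 55 = 16 / 55 = 16/55 ≈ 0.290909
(50 - 55)^2 / 55 = 25 / 55 = 5/11 ≈ 0.454545
(40 - 55)^2 / 55 = 225 / 55 = 45/11 ≈ 4.090909
chi2 = 842/55 ≈ 15.309091

15.3091


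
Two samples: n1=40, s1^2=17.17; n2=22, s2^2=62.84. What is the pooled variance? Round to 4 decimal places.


sp^2 = ((n1-1)*s1^2 + (n2-1)*s2^2)/(n1+n2-2)
(n1-1)*s1^2 = 39 * 17.17 = 669.63
(n2-1)*s2^2 = 21 * 62.84 = 1319.64
numerator = 669.63 + 1319.64 = 1989.27
n1+n2-2 = 60
sp^2 = 1989.27 / 60 = 33.1545

33.1545


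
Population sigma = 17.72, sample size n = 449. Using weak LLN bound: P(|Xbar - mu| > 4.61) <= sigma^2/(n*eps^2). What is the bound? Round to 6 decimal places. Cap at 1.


bound = min(1, sigma^2/(n*eps^2))
sigma^2 = 17.72^2 = 313.9984
n*eps^2 = 449 * 4.61^2 = 449 * 21.2521 = 9542.1929
sigma^2/(n*eps^2) = 313.9984 / 9542.1929 ≈ 0.03290631

0.032906


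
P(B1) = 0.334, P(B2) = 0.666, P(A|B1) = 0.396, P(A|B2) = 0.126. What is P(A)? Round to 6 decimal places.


P(A) = P(A|B1)*P(B1) + P(A|B2)*P(B2)
P(A|B1)*P(B1) = 0.396 * 0.334 = 0.132264
P(A|B2)*P(B2) = 0.126 * 0.666 = 0.083916
P(A) = 0.132264 + 0.083916 = 0.21618

0.216180


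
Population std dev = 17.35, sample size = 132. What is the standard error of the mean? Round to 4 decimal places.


SE = sigma / sqrt(n)
sqrt(132) ≈ 11.489125
SE = 17.35 / 11.489125 ≈ 1.510124

1.5101


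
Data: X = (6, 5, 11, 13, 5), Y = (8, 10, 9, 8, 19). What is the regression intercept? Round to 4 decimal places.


a = ybar - b*xbar, where b = sum((xi-xbar)(yi-ybar)) / sum((xi-xbar)^2)
n = 5, xbar = 40/5 = 8, ybar = 54/5 = 10.8
Sxy = sum((xi-xbar)(yi-ybar)) = -36
Sxx = sum((xi-xbar)^2) = 56
b = Sxy / Sxx = -9/14 ≈ -0.642857
a = 10.8 - (-0.642857) * 8 = 558/35 ≈ 15.942857

15.9429


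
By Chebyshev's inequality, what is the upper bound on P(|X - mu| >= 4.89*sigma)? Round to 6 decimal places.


P <= 1/k^2
k^2 = 4.89^2 = 23.9121
1/k^2 = 1 / 23.9121 ≈ 0.04181983

0.041820


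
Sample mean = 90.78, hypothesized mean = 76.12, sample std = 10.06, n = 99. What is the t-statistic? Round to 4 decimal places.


t = (xbar - mu0) / (s/sqrt(n))
xbar - mu0 = 90.78 - 76.12 = 14.66
sqrt(99) ≈ 9.94987437
s/sqrt(n) = 10.06 / 9.94987437 ≈ 1.01106804
t = 14.66 / 1.01106804 ≈ 14.499519

14.4995


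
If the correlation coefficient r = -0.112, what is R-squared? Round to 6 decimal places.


R^2 = r^2 = (-0.112)^2 = 0.012544

0.012544


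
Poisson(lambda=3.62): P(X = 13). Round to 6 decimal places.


P = e^(-lam) * lam^k / k!
e^(-3.62) ≈ 0.02678268
lam^k = 3.62^13 ≈ 18332066.202080
k! = 13! = 6227020800
P = 0.02678268 * 18332066.202080 / 6227020800 ≈ 0.000079

0.000079


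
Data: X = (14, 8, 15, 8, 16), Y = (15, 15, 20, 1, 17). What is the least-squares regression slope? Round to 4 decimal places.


b = sum((xi-xbar)(yi-ybar)) / sum((xi-xbar)^2)
n = 5, xbar = 61/5 = 12.2, ybar = 68/5 = 13.6
Sxy = sum((xi-xbar)(yi-ybar)) = 80.4
Sxx = sum((xi-xbar)^2) = 60.8
b = Sxy / Sxx = 201/152 ≈ 1.322368

1.3224


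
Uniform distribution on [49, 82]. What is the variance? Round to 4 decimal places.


Var = (b-a)^2 / 12
(b-a)^2 = (82 - 49)^2 = 1089
Var = 1089/12 = 90.75

90.7500


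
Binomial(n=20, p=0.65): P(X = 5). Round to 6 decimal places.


P = C(n,k) * p^k * (1-p)^(n-k)
C(20,5) = 15504
p^k = 0.65^5 ≈ 0.1160291
(1-p)^(n-k) = 0.35^15 ≈ 0.0000001448841
P = 15504 * 0.1160291 * 0.0000001448841 ≈ 0.000261

0.000261


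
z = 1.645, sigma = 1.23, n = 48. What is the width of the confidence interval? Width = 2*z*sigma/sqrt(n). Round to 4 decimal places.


width = 2*z*sigma/sqrt(n)
2*z*sigma = 2 * 1.645 * 1.23 = 4.0467
sqrt(48) ≈ 6.928203
width = 4.0467 / 6.928203 ≈ 0.584091

0.5841


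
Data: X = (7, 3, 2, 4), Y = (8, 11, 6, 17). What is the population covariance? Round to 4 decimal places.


Cov = (1/n)*sum((xi-xbar)(yi-ybar))
n = 4, xbar = 16/4 = 4, ybar = 42/4 = 10.5
sum((xi-xbar)(yi-ybar)) = 1
Cov = 1 / 4 = 0.25

0.2500


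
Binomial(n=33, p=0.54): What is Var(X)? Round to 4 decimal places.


Var = n*p*(1-p) = 33 * 0.54 * 0.46 = 8.1972

8.1972


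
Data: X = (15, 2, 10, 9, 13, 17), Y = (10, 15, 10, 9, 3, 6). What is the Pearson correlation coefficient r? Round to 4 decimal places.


r = sum((xi-xbar)(yi-ybar)) / sqrt(sum((xi-xbar)^2) * sum((yi-ybar)^2))
n = 6, xbar = 66/6 = 11, ybar = 53/6 ≈ 8.833333
Sxy = sum((xi-xbar)(yi-ybar)) = -81
Sxx = sum((xi-xbar)^2) = 142
Syy = sum((yi-ybar)^2) = 497/6 ≈ 82.833333
sqrt(Sxx*Syy) ≈ 108.454291
r = Sxy / sqrt(Sxx*Syy) = -81 / 108.454291 ≈ -0.746858

-0.7469


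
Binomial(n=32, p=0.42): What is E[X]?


E[X] = n*p = 32 * 0.42 = 13.44

13.44


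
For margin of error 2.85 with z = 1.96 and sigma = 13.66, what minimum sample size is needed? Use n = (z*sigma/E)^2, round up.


z*sigma/E = 1.96 * 13.66 / 2.85 = 66934/7125 ≈ 9.394246
(z*sigma/E)^2 ≈ 88.251851
round up: n = 89

89


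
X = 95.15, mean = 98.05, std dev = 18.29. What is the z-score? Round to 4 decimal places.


z = (X - mu) / sigma
X - mu = 95.15 - 98.05 = -2.9
z = -2.9 / 18.29 = -290/1829 ≈ -0.158557

-0.1586


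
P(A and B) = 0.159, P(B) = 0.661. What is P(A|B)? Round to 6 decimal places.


P(A|B) = P(A and B) / P(B) = 0.159 / 0.661 = 159/661 ≈ 0.24054463

0.240545


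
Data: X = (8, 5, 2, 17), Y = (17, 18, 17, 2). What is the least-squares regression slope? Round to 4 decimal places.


b = sum((xi-xbar)(yi-ybar)) / sum((xi-xbar)^2)
n = 4, xbar = 32/4 = 8, ybar = 54/4 = 13.5
Sxy = sum((xi-xbar)(yi-ybar)) = -138
Sxx = sum((xi-xbar)^2) = 126
b = Sxy / Sxx = -23/21 ≈ -1.095238

-1.0952


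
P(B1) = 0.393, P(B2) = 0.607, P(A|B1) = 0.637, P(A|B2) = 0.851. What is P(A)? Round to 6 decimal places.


P(A) = P(A|B1)*P(B1) + P(A|B2)*P(B2)
P(A|B1)*P(B1) = 0.637 * 0.393 = 0.250341
P(A|B2)*P(B2) = 0.851 * 0.607 = 0.516557
P(A) = 0.250341 + 0.516557 = 0.766898

0.766898


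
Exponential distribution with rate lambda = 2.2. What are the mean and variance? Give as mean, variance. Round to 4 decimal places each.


mean = 1/lam, var = 1/lam^2
mean = 1 / 2.2 = 5/11 ≈ 0.454545
lam^2 = 2.2^2 = 4.84
var = 1 / 4.84 = 25/121 ≈ 0.206612

0.4545, 0.2066


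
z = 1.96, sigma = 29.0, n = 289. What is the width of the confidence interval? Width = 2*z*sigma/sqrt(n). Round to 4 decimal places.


width = 2*z*sigma/sqrt(n)
2*z*sigma = 2 * 1.96 * 29.0 = 113.68
sqrt(289) = 17
width = 113.68 / 17 = 2842/425 ≈ 6.687059

6.6871


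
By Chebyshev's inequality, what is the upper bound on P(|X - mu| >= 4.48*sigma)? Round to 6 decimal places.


P <= 1/k^2
k^2 = 4.48^2 = 20.0704
1/k^2 = 1 / 20.0704 ≈ 0.04982462

0.049825


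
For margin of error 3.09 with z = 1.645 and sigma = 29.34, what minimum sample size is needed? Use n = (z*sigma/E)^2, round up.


z*sigma/E = 1.645 * 29.34 / 3.09 ≈ 15.619515
(z*sigma/E)^2 ≈ 243.969235
round up: n = 244

244


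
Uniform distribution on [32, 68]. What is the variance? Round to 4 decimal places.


Var = (b-a)^2 / 12
(b-a)^2 = (68 - 32)^2 = 1296
Var = 1296/12 = 108

108.0000


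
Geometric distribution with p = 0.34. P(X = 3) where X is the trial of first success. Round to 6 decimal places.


P = (1-p)^(k-1) * p
(1-p)^(k-1) = 0.66^2 = 0.4356
P = 0.4356 * 0.34 = 0.148104

0.148104


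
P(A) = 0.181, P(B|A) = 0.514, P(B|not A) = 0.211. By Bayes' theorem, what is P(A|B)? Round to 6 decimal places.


P(A|B) = P(B|A)*P(A) / P(B), P(B) = P(B|A)*P(A) + P(B|not A)*P(not A)
P(B|A)*P(A) = 0.514 * 0.181 = 0.093034
P(B|not A)*P(not A) = 0.211 * 0.819 = 0.172809
P(B) = 0.093034 + 0.172809 = 0.265843
P(A|B) = 0.093034 / 0.265843 ≈ 0.34995843

0.349958


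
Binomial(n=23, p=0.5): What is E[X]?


E[X] = n*p = 23 * 0.5 = 11.5

11.5


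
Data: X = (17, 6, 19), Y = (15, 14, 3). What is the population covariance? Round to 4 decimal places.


Cov = (1/n)*sum((xi-xbar)(yi-ybar))
n = 3, xbar = 42/3 = 14, ybar = 32/3 ≈ 10.666667
sum((xi-xbar)(yi-ybar)) = -52
Cov = -52 / 3 = -52/3 ≈ -17.333333

-17.3333


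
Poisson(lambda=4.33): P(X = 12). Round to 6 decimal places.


P = e^(-lam) * lam^k / k!
e^(-4.33) ≈ 0.01316755
lam^k = 4.33^12 ≈ 43436493.255669
k! = 12! = 479001600
P = 0.01316755 * 43436493.255669 / 479001600 ≈ 0.001194

0.001194


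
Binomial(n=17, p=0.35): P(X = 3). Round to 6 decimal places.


P = C(n,k) * p^k * (1-p)^(n-k)
C(17,3) = 680
p^k = 0.35^3 = 0.042875
(1-p)^(n-k) = 0.65^14 ≈ 0.002403184
P = 680 * 0.042875 * 0.002403184 ≈ 0.070065

0.070065


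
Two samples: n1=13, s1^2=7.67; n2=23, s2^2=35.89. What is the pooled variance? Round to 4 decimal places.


sp^2 = ((n1-1)*s1^2 + (n2-1)*s2^2)/(n1+n2-2)
(n1-1)*s1^2 = 12 * 7.67 = 92.04
(n2-1)*s2^2 = 22 * 35.89 = 789.58
numerator = 92.04 + 789.58 = 881.62
n1+n2-2 = 34
sp^2 = 881.62 / 34 = 25.93

25.9300


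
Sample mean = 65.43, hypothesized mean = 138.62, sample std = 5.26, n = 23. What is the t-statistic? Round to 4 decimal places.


t = (xbar - mu0) / (s/sqrt(n))
xbar - mu0 = 65.43 - 138.62 = -73.19
sqrt(23) ≈ 4.79583152
s/sqrt(n) = 5.26 / 4.79583152 ≈ 1.09678582
t = -73.19 / 1.09678582 ≈ -66.731352

-66.7314


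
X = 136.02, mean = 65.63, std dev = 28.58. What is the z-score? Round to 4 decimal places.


z = (X - mu) / sigma
X - mu = 136.02 - 65.63 = 70.39
z = 70.39 / 28.58 = 7039/2858 ≈ 2.462911

2.4629


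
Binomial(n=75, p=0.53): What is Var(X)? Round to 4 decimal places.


Var = n*p*(1-p) = 75 * 0.53 * 0.47 = 18.6825

18.6825


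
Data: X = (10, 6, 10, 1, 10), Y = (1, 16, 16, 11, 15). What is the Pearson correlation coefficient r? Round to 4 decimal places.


r = sum((xi-xbar)(yi-ybar)) / sqrt(sum((xi-xbar)^2) * sum((yi-ybar)^2))
n = 5, xbar = 37/5 = 7.4, ybar = 59/5 = 11.8
Sxy = sum((xi-xbar)(yi-ybar)) = -9.6
Sxx = sum((xi-xbar)^2) = 63.2
Syy = sum((yi-ybar)^2) = 162.8
sqrt(Sxx*Syy) ≈ 101.434511
r = Sxy / sqrt(Sxx*Syy) = -9.6 / 101.434511 ≈ -0.094642

-0.0946


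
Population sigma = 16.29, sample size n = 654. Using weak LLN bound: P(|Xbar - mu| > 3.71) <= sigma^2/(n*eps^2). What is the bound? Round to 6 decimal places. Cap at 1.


bound = min(1, sigma^2/(n*eps^2))
sigma^2 = 16.29^2 = 265.3641
n*eps^2 = 654 * 3.71^2 = 654 * 13.7641 = 9001.7214
sigma^2/(n*eps^2) = 265.3641 / 9001.7214 ≈ 0.02947926

0.029479


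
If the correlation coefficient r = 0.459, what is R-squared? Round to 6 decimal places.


R^2 = r^2 = (0.459)^2 = 0.210681

0.210681


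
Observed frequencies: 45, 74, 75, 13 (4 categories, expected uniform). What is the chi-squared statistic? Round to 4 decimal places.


chi2 = sum((O-E)^2/E), E = total/4
total = 207, E = 207/4 = 51.75
(45 - 51.75)^2 / 51.75 = 45.5625 / 51.75 = 81/92 ≈ 0.880435
(74 - 51.75)^2 / 51.75 = 495.0625 / 51.75 = 7921/828 ≈ 9.566425
(75 - 51.75)^2 / 51.75 = 540.5625 / 51.75 = 961/92 ≈ 10.445652
(13 - 51.75)^2 / 51.75 = 1501.5625 / 51.75 = 24025/828 ≈ 29.015700
chi2 = 10331/207 ≈ 49.908213

49.9082


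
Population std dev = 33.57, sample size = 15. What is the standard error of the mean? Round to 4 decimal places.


SE = sigma / sqrt(n)
sqrt(15) ≈ 3.872983
SE = 33.57 / 3.872983 ≈ 8.667737

8.6677


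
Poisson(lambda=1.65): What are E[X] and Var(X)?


E[X] = Var(X) = lambda = 1.65

1.65, 1.65


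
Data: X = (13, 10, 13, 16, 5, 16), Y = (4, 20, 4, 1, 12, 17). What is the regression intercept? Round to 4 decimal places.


a = ybar - b*xbar, where b = sum((xi-xbar)(yi-ybar)) / sum((xi-xbar)^2)
n = 6, xbar = 73/6 ≈ 12.166667, ybar = 58/6 = 29/3 ≈ 9.666667
Sxy = sum((xi-xbar)(yi-ybar)) = -161/3 ≈ -53.666667
Sxx = sum((xi-xbar)^2) = 521/6 ≈ 86.833333
b = Sxy / Sxx = -322/521 ≈ -0.618042
a = 9.666667 - (-0.618042) * 12.166667 = 8954/521 ≈ 17.186180

17.1862


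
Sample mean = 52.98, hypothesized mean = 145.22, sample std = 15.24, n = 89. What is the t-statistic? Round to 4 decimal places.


t = (xbar - mu0) / (s/sqrt(n))
xbar - mu0 = 52.98 - 145.22 = -92.24
sqrt(89) ≈ 9.43398113
s/sqrt(n) = 15.24 / 9.43398113 ≈ 1.61543677
t = -92.24 / 1.61543677 ≈ -57.099109

-57.0991


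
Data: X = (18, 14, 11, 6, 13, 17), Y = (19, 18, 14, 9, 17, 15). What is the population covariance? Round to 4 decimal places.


Cov = (1/n)*sum((xi-xbar)(yi-ybar))
n = 6, xbar = 79/6 ≈ 13.166667, ybar = 92/6 = 46/3 ≈ 15.333333
sum((xi-xbar)(yi-ybar)) = 200/3 ≈ 66.666667
Cov = 66.666667 / 6 = 100/9 ≈ 11.111111

11.1111


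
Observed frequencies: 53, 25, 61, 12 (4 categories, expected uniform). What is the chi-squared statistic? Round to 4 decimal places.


chi2 = sum((O-E)^2/E), E = total/4
total = 151, E = 151/4 = 37.75
(53 - 37.75)^2 / 37.75 = 232.5625 / 37.75 = 3721/604 ≈ 6.160596
(25 - 37.75)^2 / 37.75 = 162.5625 / 37.75 = 2601/604 ≈ 4.306291
(61 - 37.75)^2 / 37.75 = 540.5625 / 37.75 = 8649/604 ≈ 14.319536
(12 - 37.75)^2 / 37.75 = 663.0625 / 37.75 = 10609/604 ≈ 17.564570
chi2 = 6395/151 ≈ 42.350993

42.3510


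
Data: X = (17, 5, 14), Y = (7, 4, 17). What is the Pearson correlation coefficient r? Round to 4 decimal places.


r = sum((xi-xbar)(yi-ybar)) / sqrt(sum((xi-xbar)^2) * sum((yi-ybar)^2))
n = 3, xbar = 36/3 = 12, ybar = 28/3 ≈ 9.333333
Sxy = sum((xi-xbar)(yi-ybar)) = 41
Sxx = sum((xi-xbar)^2) = 78
Syy = sum((yi-ybar)^2) = 278/3 ≈ 92.666667
sqrt(Sxx*Syy) ≈ 85.017645
r = Sxy / sqrt(Sxx*Syy) = 41 / 85.017645 ≈ 0.482253

0.4823


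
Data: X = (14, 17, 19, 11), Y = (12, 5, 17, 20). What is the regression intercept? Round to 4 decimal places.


a = ybar - b*xbar, where b = sum((xi-xbar)(yi-ybar)) / sum((xi-xbar)^2)
n = 4, xbar = 61/4 = 15.25, ybar = 54/4 = 13.5
Sxy = sum((xi-xbar)(yi-ybar)) = -27.5
Sxx = sum((xi-xbar)^2) = 36.75
b = Sxy / Sxx = -110/147 ≈ -0.748299
a = 13.5 - (-0.748299) * 15.25 = 3662/147 ≈ 24.911565

24.9116


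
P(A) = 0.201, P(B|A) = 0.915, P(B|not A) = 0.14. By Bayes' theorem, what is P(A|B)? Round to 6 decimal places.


P(A|B) = P(B|A)*P(A) / P(B), P(B) = P(B|A)*P(A) + P(B|not A)*P(not A)
P(B|A)*P(A) = 0.915 * 0.201 = 0.183915
P(B|not A)*P(not A) = 0.14 * 0.799 = 0.11186
P(B) = 0.183915 + 0.11186 = 0.295775
P(A|B) = 0.183915 / 0.295775 ≈ 0.62180712

0.621807


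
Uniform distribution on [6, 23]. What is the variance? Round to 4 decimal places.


Var = (b-a)^2 / 12
(b-a)^2 = (23 - 6)^2 = 289
Var = 289/12 ≈ 24.083333

24.0833


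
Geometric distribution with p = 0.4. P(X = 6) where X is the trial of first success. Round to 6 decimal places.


P = (1-p)^(k-1) * p
(1-p)^(k-1) = 0.6^5 = 0.07776
P = 0.07776 * 0.4 = 0.031104

0.031104


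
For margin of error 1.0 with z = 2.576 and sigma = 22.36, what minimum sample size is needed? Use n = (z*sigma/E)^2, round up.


z*sigma/E = 2.576 * 22.36 / 1.0 = 57.59936
(z*sigma/E)^2 ≈ 3317.686272
round up: n = 3318

3318


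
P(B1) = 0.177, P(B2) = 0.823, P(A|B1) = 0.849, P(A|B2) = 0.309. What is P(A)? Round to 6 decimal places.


P(A) = P(A|B1)*P(B1) + P(A|B2)*P(B2)
P(A|B1)*P(B1) = 0.849 * 0.177 = 0.150273
P(A|B2)*P(B2) = 0.309 * 0.823 = 0.254307
P(A) = 0.150273 + 0.254307 = 0.40458

0.404580


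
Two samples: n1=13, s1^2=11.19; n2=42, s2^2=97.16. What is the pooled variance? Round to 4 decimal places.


sp^2 = ((n1-1)*s1^2 + (n2-1)*s2^2)/(n1+n2-2)
(n1-1)*s1^2 = 12 * 11.19 = 134.28
(n2-1)*s2^2 = 41 * 97.16 = 3983.56
numerator = 134.28 + 3983.56 = 4117.84
n1+n2-2 = 53
sp^2 = 4117.84 / 53 = 102946/1325 ≈ 77.695094

77.6951


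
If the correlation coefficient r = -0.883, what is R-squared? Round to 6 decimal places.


R^2 = r^2 = (-0.883)^2 = 0.779689

0.779689


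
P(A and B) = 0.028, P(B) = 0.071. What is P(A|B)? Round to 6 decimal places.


P(A|B) = P(A and B) / P(B) = 0.028 / 0.071 = 28/71 ≈ 0.39436620

0.394366


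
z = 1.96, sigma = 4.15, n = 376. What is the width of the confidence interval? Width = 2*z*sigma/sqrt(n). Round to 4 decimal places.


width = 2*z*sigma/sqrt(n)
2*z*sigma = 2 * 1.96 * 4.15 = 16.268
sqrt(376) ≈ 19.390719
width = 16.268 / 19.390719 ≈ 0.838958

0.8390


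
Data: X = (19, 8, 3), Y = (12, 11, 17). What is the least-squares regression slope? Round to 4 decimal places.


b = sum((xi-xbar)(yi-ybar)) / sum((xi-xbar)^2)
n = 3, xbar = 30/3 = 10, ybar = 40/3 ≈ 13.333333
Sxy = sum((xi-xbar)(yi-ybar)) = -33
Sxx = sum((xi-xbar)^2) = 134
b = Sxy / Sxx = -33/134 ≈ -0.246269

-0.2463


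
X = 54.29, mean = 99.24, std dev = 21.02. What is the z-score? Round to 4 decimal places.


z = (X - mu) / sigma
X - mu = 54.29 - 99.24 = -44.95
z = -44.95 / 21.02 = -4495/2102 ≈ -2.138440

-2.1384


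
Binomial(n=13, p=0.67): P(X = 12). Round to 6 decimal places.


P = C(n,k) * p^k * (1-p)^(n-k)
C(13,12) = 13
p^k = 0.67^12 ≈ 0.008182719
(1-p)^(n-k) = 0.33^1 = 0.33
P = 13 * 0.008182719 * 0.33 ≈ 0.035104

0.035104


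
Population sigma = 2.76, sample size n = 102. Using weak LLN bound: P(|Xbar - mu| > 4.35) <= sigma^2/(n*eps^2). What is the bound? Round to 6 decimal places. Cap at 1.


bound = min(1, sigma^2/(n*eps^2))
sigma^2 = 2.76^2 = 7.6176
n*eps^2 = 102 * 4.35^2 = 102 * 18.9225 = 1930.095
sigma^2/(n*eps^2) = 7.6176 / 1930.095 ≈ 0.00394675

0.003947


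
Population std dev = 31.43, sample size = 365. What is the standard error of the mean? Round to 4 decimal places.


SE = sigma / sqrt(n)
sqrt(365) ≈ 19.104973
SE = 31.43 / 19.104973 ≈ 1.645121

1.6451


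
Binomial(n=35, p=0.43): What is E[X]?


E[X] = n*p = 35 * 0.43 = 15.05

15.05


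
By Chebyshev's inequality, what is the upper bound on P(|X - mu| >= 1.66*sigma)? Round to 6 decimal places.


P <= 1/k^2
k^2 = 1.66^2 = 2.7556
1/k^2 = 1 / 2.7556 = 2500/6889 ≈ 0.36289737

0.362897


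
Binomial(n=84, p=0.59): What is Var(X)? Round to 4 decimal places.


Var = n*p*(1-p) = 84 * 0.59 * 0.41 = 20.3196

20.3196


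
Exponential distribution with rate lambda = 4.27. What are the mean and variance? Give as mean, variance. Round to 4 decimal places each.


mean = 1/lam, var = 1/lam^2
mean = 1 / 4.27 = 100/427 ≈ 0.234192
lam^2 = 4.27^2 = 18.2329
var = 1 / 18.2329 ≈ 0.054846

0.2342, 0.0548


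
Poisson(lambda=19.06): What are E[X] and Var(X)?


E[X] = Var(X) = lambda = 19.06

19.06, 19.06


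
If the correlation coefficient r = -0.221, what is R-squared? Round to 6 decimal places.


R^2 = r^2 = (-0.221)^2 = 0.048841

0.048841


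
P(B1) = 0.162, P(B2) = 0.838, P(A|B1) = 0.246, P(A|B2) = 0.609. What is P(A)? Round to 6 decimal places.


P(A) = P(A|B1)*P(B1) + P(A|B2)*P(B2)
P(A|B1)*P(B1) = 0.246 * 0.162 = 0.039852
P(A|B2)*P(B2) = 0.609 * 0.838 = 0.510342
P(A) = 0.039852 + 0.510342 = 0.550194

0.550194


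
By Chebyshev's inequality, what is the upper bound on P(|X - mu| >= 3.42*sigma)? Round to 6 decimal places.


P <= 1/k^2
k^2 = 3.42^2 = 11.6964
1/k^2 = 1 / 11.6964 ≈ 0.08549639

0.085496


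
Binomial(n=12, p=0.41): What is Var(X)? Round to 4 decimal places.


Var = n*p*(1-p) = 12 * 0.41 * 0.59 = 2.9028

2.9028


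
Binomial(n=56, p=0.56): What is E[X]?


E[X] = n*p = 56 * 0.56 = 31.36

31.36


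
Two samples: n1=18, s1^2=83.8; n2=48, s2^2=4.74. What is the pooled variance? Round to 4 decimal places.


sp^2 = ((n1-1)*s1^2 + (n2-1)*s2^2)/(n1+n2-2)
(n1-1)*s1^2 = 17 * 83.8 = 1424.6
(n2-1)*s2^2 = 47 * 4.74 = 222.78
numerator = 1424.6 + 222.78 = 1647.38
n1+n2-2 = 64
sp^2 = 1647.38 / 64 = 82369/3200 ≈ 25.740313

25.7403


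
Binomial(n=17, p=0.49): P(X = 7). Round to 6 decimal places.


P = C(n,k) * p^k * (1-p)^(n-k)
C(17,7) = 19448
p^k = 0.49^7 ≈ 0.006782231
(1-p)^(n-k) = 0.51^10 ≈ 0.001190424
P = 19448 * 0.006782231 * 0.001190424 ≈ 0.157018

0.157018


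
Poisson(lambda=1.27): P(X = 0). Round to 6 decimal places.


P = e^(-lam) * lam^k / k!
e^(-1.27) ≈ 0.2808316
lam^k = 1.27^0 = 1
k! = 0! = 1
P = 0.2808316 * 1 / 1 ≈ 0.280832

0.280832


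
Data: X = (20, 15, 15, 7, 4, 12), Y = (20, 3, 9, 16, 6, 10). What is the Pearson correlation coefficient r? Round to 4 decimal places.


r = sum((xi-xbar)(yi-ybar)) / sqrt(sum((xi-xbar)^2) * sum((yi-ybar)^2))
n = 6, xbar = 73/6 ≈ 12.166667, ybar = 64/6 = 32/3 ≈ 10.666667
Sxy = sum((xi-xbar)(yi-ybar)) = 172/3 ≈ 57.333333
Sxx = sum((xi-xbar)^2) = 1025/6 ≈ 170.833333
Syy = sum((yi-ybar)^2) = 598/3 ≈ 199.333333
sqrt(Sxx*Syy) ≈ 184.533947
r = Sxy / sqrt(Sxx*Syy) = 57.333333 / 184.533947 ≈ 0.310693

0.3107


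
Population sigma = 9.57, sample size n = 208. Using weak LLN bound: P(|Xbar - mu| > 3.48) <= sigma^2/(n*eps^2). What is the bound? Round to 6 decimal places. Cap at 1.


bound = min(1, sigma^2/(n*eps^2))
sigma^2 = 9.57^2 = 91.5849
n*eps^2 = 208 * 3.48^2 = 208 * 12.1104 = 2518.9632
sigma^2/(n*eps^2) = 91.5849 / 2518.9632 = 121/3328 ≈ 0.03635817

0.036358


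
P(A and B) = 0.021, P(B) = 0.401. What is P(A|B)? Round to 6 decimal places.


P(A|B) = P(A and B) / P(B) = 0.021 / 0.401 = 21/401 ≈ 0.05236908

0.052369


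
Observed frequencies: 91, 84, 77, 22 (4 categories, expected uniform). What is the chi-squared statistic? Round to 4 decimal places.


chi2 = sum((O-E)^2/E), E = total/4
total = 274, E = 274/4 = 68.5
(91 - 68.5)^2 / 68.5 = 506.25 / 68.5 = 2025/274 ≈ 7.390511
(84 - 68.5)^2 / 68.5 = 240.25 / 68.5 = 961/274 ≈ 3.507299
(77 - 68.5)^2 / 68.5 = 72.25 / 68.5 = 289/274 ≈ 1.054745
(22 - 68.5)^2 / 68.5 = 2162.25 / 68.5 = 8649/274 ≈ 31.565693
chi2 = 5962/137 ≈ 43.518248

43.5182


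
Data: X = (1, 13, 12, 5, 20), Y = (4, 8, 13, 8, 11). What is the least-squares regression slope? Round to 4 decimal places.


b = sum((xi-xbar)(yi-ybar)) / sum((xi-xbar)^2)
n = 5, xbar = 51/5 = 10.2, ybar = 44/5 = 8.8
Sxy = sum((xi-xbar)(yi-ybar)) = 75.2
Sxx = sum((xi-xbar)^2) = 218.8
b = Sxy / Sxx = 188/547 ≈ 0.343693

0.3437


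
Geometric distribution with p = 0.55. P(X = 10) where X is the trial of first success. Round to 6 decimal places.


P = (1-p)^(k-1) * p
(1-p)^(k-1) = 0.45^9 ≈ 0.0007566806
P = 0.0007566806 * 0.55 ≈ 0.0004161744

0.000416


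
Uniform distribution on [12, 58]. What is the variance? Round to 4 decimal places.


Var = (b-a)^2 / 12
(b-a)^2 = (58 - 12)^2 = 2116
Var = 2116/12 ≈ 176.333333

176.3333


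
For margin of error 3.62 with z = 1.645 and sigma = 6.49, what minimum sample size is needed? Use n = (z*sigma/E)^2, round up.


z*sigma/E = 1.645 * 6.49 / 3.62 ≈ 2.949185
(z*sigma/E)^2 ≈ 8.697693
round up: n = 9

9


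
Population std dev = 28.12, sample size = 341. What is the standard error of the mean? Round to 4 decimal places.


SE = sigma / sqrt(n)
sqrt(341) ≈ 18.466185
SE = 28.12 / 18.466185 ≈ 1.522783

1.5228


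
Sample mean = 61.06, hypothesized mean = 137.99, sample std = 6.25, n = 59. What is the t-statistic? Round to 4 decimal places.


t = (xbar - mu0) / (s/sqrt(n))
xbar - mu0 = 61.06 - 137.99 = -76.93
sqrt(59) ≈ 7.68114575
s/sqrt(n) = 6.25 / 7.68114575 ≈ 0.81368069
t = -76.93 / 0.81368069 ≈ -94.545687

-94.5457


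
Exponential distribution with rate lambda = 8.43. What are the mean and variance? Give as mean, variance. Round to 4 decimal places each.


mean = 1/lam, var = 1/lam^2
mean = 1 / 8.43 = 100/843 ≈ 0.118624
lam^2 = 8.43^2 = 71.0649
var = 1 / 71.0649 ≈ 0.014072

0.1186, 0.0141


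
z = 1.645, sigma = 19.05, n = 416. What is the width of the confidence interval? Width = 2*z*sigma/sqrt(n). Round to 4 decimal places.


width = 2*z*sigma/sqrt(n)
2*z*sigma = 2 * 1.645 * 19.05 = 62.6745
sqrt(416) ≈ 20.396078
width = 62.6745 / 20.396078 ≈ 3.072870

3.0729


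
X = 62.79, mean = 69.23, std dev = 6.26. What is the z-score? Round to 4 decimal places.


z = (X - mu) / sigma
X - mu = 62.79 - 69.23 = -6.44
z = -6.44 / 6.26 = -322/313 ≈ -1.028754

-1.0288


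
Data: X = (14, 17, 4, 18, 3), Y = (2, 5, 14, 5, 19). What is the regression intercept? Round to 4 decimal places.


a = ybar - b*xbar, where b = sum((xi-xbar)(yi-ybar)) / sum((xi-xbar)^2)
n = 5, xbar = 56/5 = 11.2, ybar = 45/5 = 9
Sxy = sum((xi-xbar)(yi-ybar)) = -188
Sxx = sum((xi-xbar)^2) = 206.8
b = Sxy / Sxx = -10/11 ≈ -0.909091
a = 9 - (-0.909091) * 11.2 = 211/11 ≈ 19.181818

19.1818


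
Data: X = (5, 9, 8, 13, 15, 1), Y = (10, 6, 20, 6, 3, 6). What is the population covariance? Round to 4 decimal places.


Cov = (1/n)*sum((xi-xbar)(yi-ybar))
n = 6, xbar = 51/6 = 8.5, ybar = 51/6 = 8.5
sum((xi-xbar)(yi-ybar)) = -40.5
Cov = -40.5 / 6 = -6.75

-6.7500


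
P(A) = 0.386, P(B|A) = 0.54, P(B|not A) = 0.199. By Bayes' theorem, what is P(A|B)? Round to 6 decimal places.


P(A|B) = P(B|A)*P(A) / P(B), P(B) = P(B|A)*P(A) + P(B|not A)*P(not A)
P(B|A)*P(A) = 0.54 * 0.386 = 0.20844
P(B|not A)*P(not A) = 0.199 * 0.614 = 0.122186
P(B) = 0.20844 + 0.122186 = 0.330626
P(A|B) = 0.20844 / 0.330626 ≈ 0.63044044

0.630440


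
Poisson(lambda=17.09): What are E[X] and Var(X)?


E[X] = Var(X) = lambda = 17.09

17.09, 17.09


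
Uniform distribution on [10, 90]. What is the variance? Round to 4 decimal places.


Var = (b-a)^2 / 12
(b-a)^2 = (90 - 10)^2 = 6400
Var = 6400/12 ≈ 533.333333

533.3333


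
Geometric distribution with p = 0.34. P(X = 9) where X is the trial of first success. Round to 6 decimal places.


P = (1-p)^(k-1) * p
(1-p)^(k-1) = 0.66^8 ≈ 0.03600406
P = 0.03600406 * 0.34 ≈ 0.01224138

0.012241


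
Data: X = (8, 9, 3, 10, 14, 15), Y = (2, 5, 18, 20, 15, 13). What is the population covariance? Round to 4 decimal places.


Cov = (1/n)*sum((xi-xbar)(yi-ybar))
n = 6, xbar = 59/6 ≈ 9.833333, ybar = 73/6 ≈ 12.166667
sum((xi-xbar)(yi-ybar)) = 13/6 ≈ 2.166667
Cov = 2.166667 / 6 = 13/36 ≈ 0.361111

0.3611


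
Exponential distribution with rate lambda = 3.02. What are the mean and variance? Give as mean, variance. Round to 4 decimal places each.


mean = 1/lam, var = 1/lam^2
mean = 1 / 3.02 = 50/151 ≈ 0.331126
lam^2 = 3.02^2 = 9.1204
var = 1 / 9.1204 ≈ 0.109644

0.3311, 0.1096


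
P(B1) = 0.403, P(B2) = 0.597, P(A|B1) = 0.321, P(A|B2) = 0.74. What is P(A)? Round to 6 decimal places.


P(A) = P(A|B1)*P(B1) + P(A|B2)*P(B2)
P(A|B1)*P(B1) = 0.321 * 0.403 = 0.129363
P(A|B2)*P(B2) = 0.74 * 0.597 = 0.44178
P(A) = 0.129363 + 0.44178 = 0.571143

0.571143


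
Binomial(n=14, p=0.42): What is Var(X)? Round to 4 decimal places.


Var = n*p*(1-p) = 14 * 0.42 * 0.58 = 3.4104

3.4104


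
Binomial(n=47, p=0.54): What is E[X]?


E[X] = n*p = 47 * 0.54 = 25.38

25.38


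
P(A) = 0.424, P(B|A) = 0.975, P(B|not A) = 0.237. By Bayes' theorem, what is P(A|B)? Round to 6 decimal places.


P(A|B) = P(B|A)*P(A) / P(B), P(B) = P(B|A)*P(A) + P(B|not A)*P(not A)
P(B|A)*P(A) = 0.975 * 0.424 = 0.4134
P(B|not A)*P(not A) = 0.237 * 0.576 = 0.136512
P(B) = 0.4134 + 0.136512 = 0.549912
P(A|B) = 0.4134 / 0.549912 ≈ 0.75175664

0.751757


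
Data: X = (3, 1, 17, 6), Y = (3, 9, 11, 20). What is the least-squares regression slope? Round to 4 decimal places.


b = sum((xi-xbar)(yi-ybar)) / sum((xi-xbar)^2)
n = 4, xbar = 27/4 = 6.75, ybar = 43/4 = 10.75
Sxy = sum((xi-xbar)(yi-ybar)) = 34.75
Sxx = sum((xi-xbar)^2) = 152.75
b = Sxy / Sxx = 139/611 ≈ 0.227496

0.2275


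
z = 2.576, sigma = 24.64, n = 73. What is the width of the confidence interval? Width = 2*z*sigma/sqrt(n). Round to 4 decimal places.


width = 2*z*sigma/sqrt(n)
2*z*sigma = 2 * 2.576 * 24.64 = 126.94528
sqrt(73) ≈ 8.544004
width = 126.94528 / 8.544004 ≈ 14.857821

14.8578


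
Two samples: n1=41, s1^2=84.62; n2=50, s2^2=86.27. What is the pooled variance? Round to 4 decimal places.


sp^2 = ((n1-1)*s1^2 + (n2-1)*s2^2)/(n1+n2-2)
(n1-1)*s1^2 = 40 * 84.62 = 3384.8
(n2-1)*s2^2 = 49 * 86.27 = 4227.23
numerator = 3384.8 + 4227.23 = 7612.03
n1+n2-2 = 89
sp^2 = 7612.03 / 89 = 761203/8900 ≈ 85.528427

85.5284


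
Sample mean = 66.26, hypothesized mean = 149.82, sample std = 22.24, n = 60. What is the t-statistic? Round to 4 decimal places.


t = (xbar - mu0) / (s/sqrt(n))
xbar - mu0 = 66.26 - 149.82 = -83.56
sqrt(60) ≈ 7.74596669
s/sqrt(n) = 22.24 / 7.74596669 ≈ 2.87117165
t = -83.56 / 2.87117165 ≈ -29.103101

-29.1031


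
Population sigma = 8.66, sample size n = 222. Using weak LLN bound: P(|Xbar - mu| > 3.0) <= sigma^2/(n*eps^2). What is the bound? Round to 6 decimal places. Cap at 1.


bound = min(1, sigma^2/(n*eps^2))
sigma^2 = 8.66^2 = 74.9956
n*eps^2 = 222 * 3.0^2 = 222 * 9 = 1998
sigma^2/(n*eps^2) = 74.9956 / 1998 ≈ 0.03753534

0.037535


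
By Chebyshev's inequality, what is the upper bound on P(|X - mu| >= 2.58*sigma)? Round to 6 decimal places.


P <= 1/k^2
k^2 = 2.58^2 = 6.6564
1/k^2 = 1 / 6.6564 ≈ 0.15023136

0.150231


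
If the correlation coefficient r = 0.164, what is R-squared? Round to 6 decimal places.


R^2 = r^2 = (0.164)^2 = 0.026896

0.026896


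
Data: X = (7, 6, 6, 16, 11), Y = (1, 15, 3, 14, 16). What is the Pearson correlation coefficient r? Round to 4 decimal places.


r = sum((xi-xbar)(yi-ybar)) / sqrt(sum((xi-xbar)^2) * sum((yi-ybar)^2))
n = 5, xbar = 46/5 = 9.2, ybar = 49/5 = 9.8
Sxy = sum((xi-xbar)(yi-ybar)) = 64.2
Sxx = sum((xi-xbar)^2) = 74.8
Syy = sum((yi-ybar)^2) = 206.8
sqrt(Sxx*Syy) ≈ 124.372987
r = Sxy / sqrt(Sxx*Syy) = 64.2 / 124.372987 ≈ 0.516189

0.5162


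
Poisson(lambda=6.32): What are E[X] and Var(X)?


E[X] = Var(X) = lambda = 6.32

6.32, 6.32


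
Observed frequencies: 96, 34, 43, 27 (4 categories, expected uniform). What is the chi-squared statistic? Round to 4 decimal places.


chi2 = sum((O-E)^2/E), E = total/4
total = 200, E = 200/4 = 50
(96 - 50)^2 / 50 = 2116 / 50 = 42.32
(34 - 50)^2 / 50 = 256 / 50 = 5.12
(43 - 50)^2 / 50 = 49 / 50 = 0.98
(27 - 50)^2 / 50 = 529 / 50 = 10.58
chi2 = 59

59.0000


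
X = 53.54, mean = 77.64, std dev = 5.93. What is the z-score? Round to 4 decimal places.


z = (X - mu) / sigma
X - mu = 53.54 - 77.64 = -24.1
z = -24.1 / 5.93 = -2410/593 ≈ -4.064081

-4.0641


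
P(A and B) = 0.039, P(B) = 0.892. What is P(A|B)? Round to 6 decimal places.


P(A|B) = P(A and B) / P(B) = 0.039 / 0.892 = 39/892 ≈ 0.04372197

0.043722


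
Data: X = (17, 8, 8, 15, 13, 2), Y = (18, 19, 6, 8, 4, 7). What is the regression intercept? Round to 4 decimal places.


a = ybar - b*xbar, where b = sum((xi-xbar)(yi-ybar)) / sum((xi-xbar)^2)
n = 6, xbar = 63/6 = 10.5, ybar = 62/6 = 31/3 ≈ 10.333333
Sxy = sum((xi-xbar)(yi-ybar)) = 41
Sxx = sum((xi-xbar)^2) = 153.5
b = Sxy / Sxx = 82/307 ≈ 0.267101
a = 10.333333 - 0.267101 * 10.5 = 6934/921 ≈ 7.528773

7.5288


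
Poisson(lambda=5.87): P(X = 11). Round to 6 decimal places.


P = e^(-lam) * lam^k / k!
e^(-5.87) ≈ 0.002822873
lam^k = 5.87^11 ≈ 285114374.635995
k! = 11! = 39916800
P = 0.002822873 * 285114374.635995 / 39916800 ≈ 0.020163

0.020163


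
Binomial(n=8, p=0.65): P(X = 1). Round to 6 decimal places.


P = C(n,k) * p^k * (1-p)^(n-k)
C(8,1) = 8
p^k = 0.65^1 = 0.65
(1-p)^(n-k) = 0.35^7 ≈ 0.0006433930
P = 8 * 0.65 * 0.0006433930 ≈ 0.003346

0.003346


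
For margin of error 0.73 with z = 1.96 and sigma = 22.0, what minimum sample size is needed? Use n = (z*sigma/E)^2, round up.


z*sigma/E = 1.96 * 22.0 / 0.73 = 4312/73 ≈ 59.068493
(z*sigma/E)^2 ≈ 3489.086883
round up: n = 3490

3490


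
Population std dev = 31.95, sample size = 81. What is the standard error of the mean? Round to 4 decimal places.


SE = sigma / sqrt(n)
sqrt(81) = 9
SE = 31.95 / 9 = 3.55

3.5500


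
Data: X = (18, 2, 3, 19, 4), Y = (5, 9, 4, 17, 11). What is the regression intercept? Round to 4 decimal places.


a = ybar - b*xbar, where b = sum((xi-xbar)(yi-ybar)) / sum((xi-xbar)^2)
n = 5, xbar = 46/5 = 9.2, ybar = 46/5 = 9.2
Sxy = sum((xi-xbar)(yi-ybar)) = 63.8
Sxx = sum((xi-xbar)^2) = 290.8
b = Sxy / Sxx = 319/1454 ≈ 0.219395
a = 9.2 - 0.219395 * 9.2 = 5221/727 ≈ 7.181568

7.1816


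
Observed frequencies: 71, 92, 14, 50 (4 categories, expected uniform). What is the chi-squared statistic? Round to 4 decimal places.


chi2 = sum((O-E)^2/E), E = total/4
total = 227, E = 227/4 = 56.75
(71 - 56.75)^2 / 56.75 = 203.0625 / 56.75 = 3249/908 ≈ 3.578194
(92 - 56.75)^2 / 56.75 = 1242.5625 / 56.75 = 19881/908 ≈ 21.895374
(14 - 56.75)^2 / 56.75 = 1827.5625 / 56.75 = 29241/908 ≈ 32.203744
(50 - 56.75)^2 / 56.75 = 45.5625 / 56.75 = 729/908 ≈ 0.802863
chi2 = 13275/227 ≈ 58.480176

58.4802
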